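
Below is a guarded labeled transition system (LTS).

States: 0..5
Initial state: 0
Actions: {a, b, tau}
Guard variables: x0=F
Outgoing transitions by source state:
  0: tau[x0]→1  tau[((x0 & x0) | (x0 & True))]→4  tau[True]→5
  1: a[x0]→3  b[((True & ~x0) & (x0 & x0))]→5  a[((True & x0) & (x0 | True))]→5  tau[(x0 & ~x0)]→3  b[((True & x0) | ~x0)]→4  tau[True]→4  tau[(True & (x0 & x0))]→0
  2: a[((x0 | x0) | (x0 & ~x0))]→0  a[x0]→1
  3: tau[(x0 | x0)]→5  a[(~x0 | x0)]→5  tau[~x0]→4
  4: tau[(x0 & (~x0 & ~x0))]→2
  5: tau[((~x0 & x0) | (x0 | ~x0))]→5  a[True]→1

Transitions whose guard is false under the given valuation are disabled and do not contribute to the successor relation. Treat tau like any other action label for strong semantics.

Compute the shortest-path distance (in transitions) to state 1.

Answer: 2

Working:
BFS to 1:
  Layer 0: {0}
  Layer 1: {5}
  Layer 2: {1}
first hit 1 at d=2 via tau·a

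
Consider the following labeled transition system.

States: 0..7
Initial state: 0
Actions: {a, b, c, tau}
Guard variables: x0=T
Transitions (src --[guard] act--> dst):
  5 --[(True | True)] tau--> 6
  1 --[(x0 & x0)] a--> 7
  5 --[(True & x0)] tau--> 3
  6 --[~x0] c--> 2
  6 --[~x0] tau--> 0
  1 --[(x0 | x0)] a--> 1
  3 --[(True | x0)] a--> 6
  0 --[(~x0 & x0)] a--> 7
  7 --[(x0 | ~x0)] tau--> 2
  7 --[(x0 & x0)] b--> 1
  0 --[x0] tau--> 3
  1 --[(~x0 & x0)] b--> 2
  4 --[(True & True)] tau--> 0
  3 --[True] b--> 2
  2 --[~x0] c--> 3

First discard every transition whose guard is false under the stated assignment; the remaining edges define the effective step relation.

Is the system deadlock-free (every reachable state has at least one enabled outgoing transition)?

R = {0,2,3,6}
  0: tau→3  [1 out]
  2: ∅  [deadlock]
  3: a→6  b→2  [2 out]
  6: ∅  [deadlock]
trace reaching 2: tau·b

Answer: DEADLOCK at state 2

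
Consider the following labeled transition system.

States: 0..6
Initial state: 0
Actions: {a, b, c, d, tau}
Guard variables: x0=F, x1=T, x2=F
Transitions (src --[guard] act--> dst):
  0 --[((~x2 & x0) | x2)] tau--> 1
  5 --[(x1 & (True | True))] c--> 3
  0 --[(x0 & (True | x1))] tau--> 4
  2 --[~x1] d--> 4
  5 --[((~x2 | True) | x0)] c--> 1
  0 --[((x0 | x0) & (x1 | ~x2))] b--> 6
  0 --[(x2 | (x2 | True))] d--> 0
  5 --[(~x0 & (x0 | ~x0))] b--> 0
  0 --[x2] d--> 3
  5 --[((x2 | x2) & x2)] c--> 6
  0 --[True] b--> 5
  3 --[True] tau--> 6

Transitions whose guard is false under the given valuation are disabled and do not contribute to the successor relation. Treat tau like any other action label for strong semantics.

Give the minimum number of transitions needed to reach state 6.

Breadth-first toward 6:
  L0 = {0}
  L1 = {5}
  L2 = {1,3}
  L3 = {6}
6 enters at depth 3; path b·c·tau

Answer: 3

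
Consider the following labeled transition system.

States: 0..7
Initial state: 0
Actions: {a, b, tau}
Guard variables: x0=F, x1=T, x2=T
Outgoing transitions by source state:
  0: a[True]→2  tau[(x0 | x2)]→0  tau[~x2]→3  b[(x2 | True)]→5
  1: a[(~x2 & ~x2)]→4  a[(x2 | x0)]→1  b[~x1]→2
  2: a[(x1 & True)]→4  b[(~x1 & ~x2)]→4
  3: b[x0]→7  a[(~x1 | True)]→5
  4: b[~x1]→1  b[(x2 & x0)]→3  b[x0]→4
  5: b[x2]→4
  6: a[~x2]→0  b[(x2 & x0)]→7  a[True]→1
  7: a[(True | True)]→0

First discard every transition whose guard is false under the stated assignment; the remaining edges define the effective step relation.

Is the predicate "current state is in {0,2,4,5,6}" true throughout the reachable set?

Allowed set {0,2,4,5,6}
Reachable = {0,2,4,5}
  0: ok
  2: ok
  4: ok
  5: ok

Answer: INVARIANT HOLDS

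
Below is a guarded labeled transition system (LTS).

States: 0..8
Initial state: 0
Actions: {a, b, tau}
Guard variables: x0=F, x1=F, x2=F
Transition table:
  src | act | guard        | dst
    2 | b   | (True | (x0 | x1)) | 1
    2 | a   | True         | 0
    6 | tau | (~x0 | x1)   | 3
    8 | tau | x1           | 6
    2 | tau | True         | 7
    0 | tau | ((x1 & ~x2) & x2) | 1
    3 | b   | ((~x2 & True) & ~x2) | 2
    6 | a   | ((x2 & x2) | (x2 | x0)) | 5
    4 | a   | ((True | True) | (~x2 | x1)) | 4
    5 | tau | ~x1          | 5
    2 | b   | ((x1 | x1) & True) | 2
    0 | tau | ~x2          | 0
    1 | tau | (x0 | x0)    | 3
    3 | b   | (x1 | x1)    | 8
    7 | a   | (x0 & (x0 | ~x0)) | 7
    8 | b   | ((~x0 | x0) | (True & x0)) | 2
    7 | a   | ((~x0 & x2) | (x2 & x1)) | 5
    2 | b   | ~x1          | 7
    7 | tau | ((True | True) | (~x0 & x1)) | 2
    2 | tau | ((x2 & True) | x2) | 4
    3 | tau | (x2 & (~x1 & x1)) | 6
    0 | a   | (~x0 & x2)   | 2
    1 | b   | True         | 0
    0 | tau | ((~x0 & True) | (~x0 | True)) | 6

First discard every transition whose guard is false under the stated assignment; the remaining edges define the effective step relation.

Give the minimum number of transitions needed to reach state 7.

Answer: 4

Trace:
BFS to 7:
  depth 0: {0}
  depth 1: {6}
  depth 2: {3}
  depth 3: {2}
  depth 4: {1,7}
depth(7)=4, e.g. tau·tau·b·b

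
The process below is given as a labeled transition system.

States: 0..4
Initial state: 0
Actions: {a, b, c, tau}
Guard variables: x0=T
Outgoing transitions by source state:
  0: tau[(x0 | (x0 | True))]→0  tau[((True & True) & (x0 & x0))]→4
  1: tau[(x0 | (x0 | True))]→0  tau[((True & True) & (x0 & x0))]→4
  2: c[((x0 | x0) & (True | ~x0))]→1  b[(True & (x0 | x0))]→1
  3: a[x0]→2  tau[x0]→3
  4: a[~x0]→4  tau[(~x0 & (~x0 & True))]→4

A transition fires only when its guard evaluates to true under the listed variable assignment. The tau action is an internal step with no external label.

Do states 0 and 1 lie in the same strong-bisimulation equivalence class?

Answer: BISIMILAR

Analysis:
Refine partition for ~:
  π0 = {{0,1,2,3,4}}
  π1 = {{0,1},{2},{3},{4}}
Fixed point at round 2; 4 class(es).
class of 0: {0,1}; class of 1: {0,1}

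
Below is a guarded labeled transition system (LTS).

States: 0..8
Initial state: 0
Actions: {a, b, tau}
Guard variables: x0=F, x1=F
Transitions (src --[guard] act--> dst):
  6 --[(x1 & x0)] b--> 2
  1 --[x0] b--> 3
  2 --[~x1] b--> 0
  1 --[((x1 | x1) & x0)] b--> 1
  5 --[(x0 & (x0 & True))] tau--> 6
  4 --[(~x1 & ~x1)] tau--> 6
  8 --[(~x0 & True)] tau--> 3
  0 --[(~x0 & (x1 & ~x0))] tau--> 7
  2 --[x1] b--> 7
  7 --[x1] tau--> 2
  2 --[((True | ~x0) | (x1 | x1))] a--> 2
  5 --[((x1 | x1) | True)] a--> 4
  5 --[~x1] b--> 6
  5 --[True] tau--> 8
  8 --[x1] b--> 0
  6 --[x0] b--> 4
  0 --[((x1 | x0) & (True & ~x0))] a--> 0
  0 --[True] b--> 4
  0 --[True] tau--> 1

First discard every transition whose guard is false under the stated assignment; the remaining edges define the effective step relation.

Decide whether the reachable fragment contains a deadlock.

Answer: DEADLOCK at state 1

Trace:
Reach set: {0,1,4,6}
  0: b→4  tau→1  [2 exit(s)]
  1: ∅  [no exit]
  4: tau→6  [1 exit(s)]
  6: ∅  [no exit]
trace reaching 1: tau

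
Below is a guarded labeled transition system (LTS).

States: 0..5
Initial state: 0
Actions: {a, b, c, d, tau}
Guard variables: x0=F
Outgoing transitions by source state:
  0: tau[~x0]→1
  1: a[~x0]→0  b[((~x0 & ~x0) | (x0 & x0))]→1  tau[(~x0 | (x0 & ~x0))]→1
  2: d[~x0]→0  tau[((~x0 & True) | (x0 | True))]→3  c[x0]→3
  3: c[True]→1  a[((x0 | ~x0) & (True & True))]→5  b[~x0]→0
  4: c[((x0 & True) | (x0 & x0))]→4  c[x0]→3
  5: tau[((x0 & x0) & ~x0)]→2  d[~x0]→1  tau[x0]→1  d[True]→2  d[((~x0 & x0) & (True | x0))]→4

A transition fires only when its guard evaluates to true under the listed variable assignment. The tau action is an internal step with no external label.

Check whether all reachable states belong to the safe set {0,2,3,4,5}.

Answer: INVARIANT VIOLATED at state 1

Trace:
Safe = {0,2,3,4,5}
Reachable = {0,1}
  0: ✓
  1: VIOLATES
counterexample path to 1: tau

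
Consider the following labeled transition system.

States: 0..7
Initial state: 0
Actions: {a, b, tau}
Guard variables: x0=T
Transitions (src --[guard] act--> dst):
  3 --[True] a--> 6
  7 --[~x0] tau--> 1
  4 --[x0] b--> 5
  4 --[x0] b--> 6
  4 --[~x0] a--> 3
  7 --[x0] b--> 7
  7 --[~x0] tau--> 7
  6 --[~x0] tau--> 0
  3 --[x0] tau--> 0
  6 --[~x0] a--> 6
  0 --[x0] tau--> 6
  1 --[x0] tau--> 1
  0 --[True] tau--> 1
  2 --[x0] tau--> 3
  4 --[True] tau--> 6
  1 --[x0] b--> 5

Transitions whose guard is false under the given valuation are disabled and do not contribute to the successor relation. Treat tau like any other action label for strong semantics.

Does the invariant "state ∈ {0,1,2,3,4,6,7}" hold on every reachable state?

Answer: INVARIANT VIOLATED at state 5

Analysis:
Safe = {0,1,2,3,4,6,7}
Reach set: {0,1,5,6}
  0: ok
  1: ok
  5: ✗ unsafe
  6: ok
witness against invariant: tau·b → 5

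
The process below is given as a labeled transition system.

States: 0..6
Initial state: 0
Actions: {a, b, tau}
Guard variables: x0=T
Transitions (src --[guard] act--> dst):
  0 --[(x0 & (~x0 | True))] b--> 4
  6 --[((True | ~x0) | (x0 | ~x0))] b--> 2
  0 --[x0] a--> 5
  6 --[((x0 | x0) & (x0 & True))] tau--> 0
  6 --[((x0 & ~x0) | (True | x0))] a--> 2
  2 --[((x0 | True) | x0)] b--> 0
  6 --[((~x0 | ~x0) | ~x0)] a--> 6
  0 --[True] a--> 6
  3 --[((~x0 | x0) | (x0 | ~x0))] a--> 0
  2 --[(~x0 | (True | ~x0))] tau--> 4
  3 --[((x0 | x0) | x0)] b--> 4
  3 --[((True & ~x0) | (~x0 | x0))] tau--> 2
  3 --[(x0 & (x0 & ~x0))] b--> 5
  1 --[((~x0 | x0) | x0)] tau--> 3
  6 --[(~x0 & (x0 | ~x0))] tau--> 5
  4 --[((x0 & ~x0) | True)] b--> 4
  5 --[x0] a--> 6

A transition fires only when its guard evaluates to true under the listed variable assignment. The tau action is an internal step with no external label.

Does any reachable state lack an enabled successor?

Answer: DEADLOCK-FREE

Analysis:
Reachable = {0,2,4,5,6}
  0: a→5  a→6  b→4  [3 exit(s)]
  2: b→0  tau→4  [2 exit(s)]
  4: b→4  [1 exit(s)]
  5: a→6  [1 exit(s)]
  6: a→2  b→2  tau→0  [3 exit(s)]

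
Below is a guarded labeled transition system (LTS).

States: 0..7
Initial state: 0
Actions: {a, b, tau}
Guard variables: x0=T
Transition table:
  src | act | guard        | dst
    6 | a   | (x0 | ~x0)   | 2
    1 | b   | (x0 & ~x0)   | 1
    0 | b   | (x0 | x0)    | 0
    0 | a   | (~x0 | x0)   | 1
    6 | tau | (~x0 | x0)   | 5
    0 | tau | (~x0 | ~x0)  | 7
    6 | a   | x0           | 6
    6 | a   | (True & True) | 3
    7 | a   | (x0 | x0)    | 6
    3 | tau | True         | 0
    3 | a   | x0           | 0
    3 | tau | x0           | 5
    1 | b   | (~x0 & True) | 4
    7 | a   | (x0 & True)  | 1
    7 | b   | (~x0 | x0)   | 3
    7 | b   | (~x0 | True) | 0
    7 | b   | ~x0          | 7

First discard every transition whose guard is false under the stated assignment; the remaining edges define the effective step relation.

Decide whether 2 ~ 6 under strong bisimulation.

Bisimulation quotient by refinement:
  P[0] = {{0,1,2,3,4,5,6,7}}
  P[1] = {{0,7},{1,2,4,5},{3,6}}
  P[2] = {{0},{1,2,4,5},{3},{6},{7}}
5 equivalence class(es) (converged in 3)
class of 2: {1,2,4,5}; class of 6: {6}

Answer: NOT BISIMILAR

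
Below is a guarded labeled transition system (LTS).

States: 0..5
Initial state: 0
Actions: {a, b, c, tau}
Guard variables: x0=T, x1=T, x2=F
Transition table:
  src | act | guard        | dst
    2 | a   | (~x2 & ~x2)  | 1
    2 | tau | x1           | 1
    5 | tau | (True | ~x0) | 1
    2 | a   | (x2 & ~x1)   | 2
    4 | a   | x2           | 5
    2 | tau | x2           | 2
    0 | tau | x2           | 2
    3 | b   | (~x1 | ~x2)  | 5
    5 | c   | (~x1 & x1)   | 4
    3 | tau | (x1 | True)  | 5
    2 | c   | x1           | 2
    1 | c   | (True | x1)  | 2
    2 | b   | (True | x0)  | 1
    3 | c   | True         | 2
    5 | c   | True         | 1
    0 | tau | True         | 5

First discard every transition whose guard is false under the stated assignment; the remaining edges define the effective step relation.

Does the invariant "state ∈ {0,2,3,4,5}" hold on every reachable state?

Allowed set {0,2,3,4,5}
R = {0,1,2,5}
  0: safe
  1: outside
  2: safe
  5: safe
witness against invariant: tau·tau → 1

Answer: INVARIANT VIOLATED at state 1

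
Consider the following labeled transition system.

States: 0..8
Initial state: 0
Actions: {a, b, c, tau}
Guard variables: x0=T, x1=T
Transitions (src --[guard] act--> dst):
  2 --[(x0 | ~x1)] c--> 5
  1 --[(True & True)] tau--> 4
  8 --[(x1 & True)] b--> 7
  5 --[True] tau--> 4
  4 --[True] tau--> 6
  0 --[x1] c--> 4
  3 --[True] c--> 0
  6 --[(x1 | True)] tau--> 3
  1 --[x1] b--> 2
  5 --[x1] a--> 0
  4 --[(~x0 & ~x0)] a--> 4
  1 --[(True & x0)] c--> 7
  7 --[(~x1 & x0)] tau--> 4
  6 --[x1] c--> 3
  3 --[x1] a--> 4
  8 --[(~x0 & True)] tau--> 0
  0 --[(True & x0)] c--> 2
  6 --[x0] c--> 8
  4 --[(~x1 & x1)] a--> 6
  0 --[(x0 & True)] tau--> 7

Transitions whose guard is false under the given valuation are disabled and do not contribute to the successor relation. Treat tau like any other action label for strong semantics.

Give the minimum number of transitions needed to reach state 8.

Answer: 3

Working:
Breadth-first toward 8:
  Layer 0: {0}
  Layer 1: {2,4,7}
  Layer 2: {5,6}
  Layer 3: {3,8}
first hit 8 at d=3 via c·tau·c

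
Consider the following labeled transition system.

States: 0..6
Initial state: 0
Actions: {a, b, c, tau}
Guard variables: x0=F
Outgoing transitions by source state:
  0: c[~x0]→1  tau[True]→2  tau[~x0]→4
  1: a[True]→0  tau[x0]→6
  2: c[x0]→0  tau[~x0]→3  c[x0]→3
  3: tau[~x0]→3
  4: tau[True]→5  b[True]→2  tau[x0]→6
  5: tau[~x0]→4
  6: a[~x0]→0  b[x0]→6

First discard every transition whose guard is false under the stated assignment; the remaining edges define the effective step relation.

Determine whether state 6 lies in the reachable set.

Answer: UNREACHABLE

Analysis:
After dropping false guards: 10 live edges.
L0 = {0}
L1 = {1,2,4}  now seen {0,1,2,4}
L2 = {3,5}  now seen {0,1,2,3,4,5}
Reach set: {0,1,2,3,4,5}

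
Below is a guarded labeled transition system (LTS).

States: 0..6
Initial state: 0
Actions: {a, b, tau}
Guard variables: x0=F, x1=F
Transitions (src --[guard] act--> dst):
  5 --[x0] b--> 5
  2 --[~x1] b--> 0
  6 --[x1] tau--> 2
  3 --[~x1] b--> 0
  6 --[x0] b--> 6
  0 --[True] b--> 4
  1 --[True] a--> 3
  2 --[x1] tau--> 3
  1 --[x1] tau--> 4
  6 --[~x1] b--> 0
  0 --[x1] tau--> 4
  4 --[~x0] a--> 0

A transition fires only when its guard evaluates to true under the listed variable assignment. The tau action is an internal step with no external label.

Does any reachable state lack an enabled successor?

Answer: DEADLOCK-FREE

Working:
Reach set: {0,4}
  0: b→4  [1 exit(s)]
  4: a→0  [1 exit(s)]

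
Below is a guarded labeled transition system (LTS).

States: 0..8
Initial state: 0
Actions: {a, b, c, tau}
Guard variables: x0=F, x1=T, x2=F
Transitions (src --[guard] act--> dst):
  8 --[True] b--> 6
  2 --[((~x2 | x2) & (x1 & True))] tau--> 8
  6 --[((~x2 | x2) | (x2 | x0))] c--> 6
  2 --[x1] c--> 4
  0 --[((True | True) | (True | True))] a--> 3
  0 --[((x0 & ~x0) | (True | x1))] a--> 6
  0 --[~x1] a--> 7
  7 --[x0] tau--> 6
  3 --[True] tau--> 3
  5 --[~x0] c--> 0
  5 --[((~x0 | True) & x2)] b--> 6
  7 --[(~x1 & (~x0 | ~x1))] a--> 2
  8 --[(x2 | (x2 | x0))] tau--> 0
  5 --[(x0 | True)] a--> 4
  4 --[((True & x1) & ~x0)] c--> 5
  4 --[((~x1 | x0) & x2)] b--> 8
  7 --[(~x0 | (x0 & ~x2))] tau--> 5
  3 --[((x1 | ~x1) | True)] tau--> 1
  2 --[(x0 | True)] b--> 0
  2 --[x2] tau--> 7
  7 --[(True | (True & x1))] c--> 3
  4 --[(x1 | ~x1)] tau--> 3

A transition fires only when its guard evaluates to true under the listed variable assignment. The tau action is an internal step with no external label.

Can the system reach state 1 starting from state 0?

15 transition(s) survive guard evaluation.
depth 0: {0}
depth 1: {3,6}  now seen {0,3,6}
depth 2: {1}  now seen {0,1,3,6}
R = {0,1,3,6}
trace reaching 1: a·tau

Answer: REACHABLE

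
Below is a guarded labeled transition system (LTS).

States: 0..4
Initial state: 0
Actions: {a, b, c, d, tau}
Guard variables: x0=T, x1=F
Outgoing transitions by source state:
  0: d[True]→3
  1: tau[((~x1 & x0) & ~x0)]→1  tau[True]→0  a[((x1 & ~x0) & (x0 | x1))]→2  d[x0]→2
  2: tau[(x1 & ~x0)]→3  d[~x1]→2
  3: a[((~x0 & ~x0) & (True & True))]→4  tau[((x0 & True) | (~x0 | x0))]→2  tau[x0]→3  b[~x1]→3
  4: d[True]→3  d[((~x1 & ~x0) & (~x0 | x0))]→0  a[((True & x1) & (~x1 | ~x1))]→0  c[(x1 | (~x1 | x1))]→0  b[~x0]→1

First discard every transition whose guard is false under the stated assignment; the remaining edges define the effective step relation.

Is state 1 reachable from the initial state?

Answer: UNREACHABLE

Trace:
After dropping false guards: 9 live edges.
L0 = {0}
L1 = {3}  now seen {0,3}
L2 = {2}  now seen {0,2,3}
Reachable = {0,2,3}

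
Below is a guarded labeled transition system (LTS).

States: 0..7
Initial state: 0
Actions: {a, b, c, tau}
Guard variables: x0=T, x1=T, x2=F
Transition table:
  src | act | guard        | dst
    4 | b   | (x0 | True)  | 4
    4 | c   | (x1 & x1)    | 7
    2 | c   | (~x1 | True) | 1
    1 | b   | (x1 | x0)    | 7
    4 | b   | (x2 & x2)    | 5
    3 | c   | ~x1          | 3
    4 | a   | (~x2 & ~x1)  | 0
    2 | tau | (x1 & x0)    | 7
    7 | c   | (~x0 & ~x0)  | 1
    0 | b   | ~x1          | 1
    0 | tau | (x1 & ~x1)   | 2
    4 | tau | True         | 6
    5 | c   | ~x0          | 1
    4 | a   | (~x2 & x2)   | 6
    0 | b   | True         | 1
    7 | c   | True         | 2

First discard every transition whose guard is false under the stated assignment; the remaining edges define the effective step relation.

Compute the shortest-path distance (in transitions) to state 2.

Answer: 3

Analysis:
Breadth-first toward 2:
  depth 0: {0}
  depth 1: {1}
  depth 2: {7}
  depth 3: {2}
2 enters at depth 3; path b·b·c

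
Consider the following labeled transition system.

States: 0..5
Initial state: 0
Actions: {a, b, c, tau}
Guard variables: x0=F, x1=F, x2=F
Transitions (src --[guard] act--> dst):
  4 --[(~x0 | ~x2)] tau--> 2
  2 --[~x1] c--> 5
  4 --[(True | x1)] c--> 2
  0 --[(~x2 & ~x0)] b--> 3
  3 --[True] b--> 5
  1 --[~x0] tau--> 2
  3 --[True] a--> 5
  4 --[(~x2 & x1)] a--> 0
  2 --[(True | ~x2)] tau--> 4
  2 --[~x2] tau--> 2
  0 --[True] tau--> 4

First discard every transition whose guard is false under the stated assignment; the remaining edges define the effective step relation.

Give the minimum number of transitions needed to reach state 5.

Breadth-first toward 5:
  depth 0: {0}
  depth 1: {3,4}
  depth 2: {2,5}
5 enters at depth 2; path b·a

Answer: 2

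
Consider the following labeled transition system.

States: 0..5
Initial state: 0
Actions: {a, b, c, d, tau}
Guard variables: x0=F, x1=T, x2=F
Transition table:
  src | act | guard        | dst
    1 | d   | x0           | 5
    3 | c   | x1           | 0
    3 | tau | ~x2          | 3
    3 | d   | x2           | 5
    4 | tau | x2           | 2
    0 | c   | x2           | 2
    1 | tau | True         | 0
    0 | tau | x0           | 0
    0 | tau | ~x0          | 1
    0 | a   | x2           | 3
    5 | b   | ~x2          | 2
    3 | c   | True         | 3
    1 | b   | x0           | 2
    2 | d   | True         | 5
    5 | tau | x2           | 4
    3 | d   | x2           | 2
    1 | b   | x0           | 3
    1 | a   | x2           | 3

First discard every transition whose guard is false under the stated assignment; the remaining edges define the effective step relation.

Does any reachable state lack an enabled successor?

Reachable = {0,1}
  0: tau→1  [deg 1]
  1: tau→0  [deg 1]

Answer: DEADLOCK-FREE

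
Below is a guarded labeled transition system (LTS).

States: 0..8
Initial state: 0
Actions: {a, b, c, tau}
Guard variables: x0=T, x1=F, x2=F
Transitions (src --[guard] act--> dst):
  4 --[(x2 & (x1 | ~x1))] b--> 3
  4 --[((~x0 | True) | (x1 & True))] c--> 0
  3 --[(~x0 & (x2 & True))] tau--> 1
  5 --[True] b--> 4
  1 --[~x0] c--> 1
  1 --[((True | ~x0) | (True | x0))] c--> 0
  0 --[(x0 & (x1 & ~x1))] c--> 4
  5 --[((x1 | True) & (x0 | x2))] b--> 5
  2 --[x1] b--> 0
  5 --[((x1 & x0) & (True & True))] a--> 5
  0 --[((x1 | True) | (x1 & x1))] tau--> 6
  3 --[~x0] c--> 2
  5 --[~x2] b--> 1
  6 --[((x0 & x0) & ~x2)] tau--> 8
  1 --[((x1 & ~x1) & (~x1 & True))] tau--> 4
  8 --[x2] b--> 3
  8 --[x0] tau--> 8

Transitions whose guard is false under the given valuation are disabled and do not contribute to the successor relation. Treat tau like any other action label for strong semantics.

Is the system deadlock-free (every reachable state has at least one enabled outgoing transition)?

Reach set: {0,6,8}
  0: tau→6  [1 out]
  6: tau→8  [1 out]
  8: tau→8  [1 out]

Answer: DEADLOCK-FREE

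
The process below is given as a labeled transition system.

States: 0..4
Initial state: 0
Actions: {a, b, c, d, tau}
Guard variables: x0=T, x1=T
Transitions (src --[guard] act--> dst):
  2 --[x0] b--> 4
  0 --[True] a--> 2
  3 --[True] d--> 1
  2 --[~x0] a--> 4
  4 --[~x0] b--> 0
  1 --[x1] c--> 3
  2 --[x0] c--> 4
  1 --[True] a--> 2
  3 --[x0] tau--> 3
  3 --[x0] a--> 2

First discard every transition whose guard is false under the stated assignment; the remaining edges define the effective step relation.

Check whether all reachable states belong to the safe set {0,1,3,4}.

Allowed set {0,1,3,4}
R = {0,2,4}
  0: safe
  2: outside
  4: safe
reach 2 via a — violates

Answer: INVARIANT VIOLATED at state 2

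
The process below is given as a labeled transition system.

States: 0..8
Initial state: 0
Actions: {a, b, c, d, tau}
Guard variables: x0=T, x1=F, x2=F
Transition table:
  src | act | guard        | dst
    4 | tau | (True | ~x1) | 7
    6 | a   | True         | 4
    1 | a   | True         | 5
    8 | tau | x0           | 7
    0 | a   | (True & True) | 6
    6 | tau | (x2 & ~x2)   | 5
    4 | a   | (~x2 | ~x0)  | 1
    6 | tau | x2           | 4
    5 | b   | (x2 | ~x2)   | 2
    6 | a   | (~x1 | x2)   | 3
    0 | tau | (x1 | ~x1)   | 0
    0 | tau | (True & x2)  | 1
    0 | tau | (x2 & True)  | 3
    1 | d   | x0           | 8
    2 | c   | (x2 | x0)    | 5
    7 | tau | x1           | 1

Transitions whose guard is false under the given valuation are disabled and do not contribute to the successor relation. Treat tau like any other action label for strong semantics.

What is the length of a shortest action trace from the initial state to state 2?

Answer: 5

Working:
BFS to 2:
  depth 0: {0}
  depth 1: {6}
  depth 2: {3,4}
  depth 3: {1,7}
  depth 4: {5,8}
  depth 5: {2}
first hit 2 at d=5 via a·a·a·a·b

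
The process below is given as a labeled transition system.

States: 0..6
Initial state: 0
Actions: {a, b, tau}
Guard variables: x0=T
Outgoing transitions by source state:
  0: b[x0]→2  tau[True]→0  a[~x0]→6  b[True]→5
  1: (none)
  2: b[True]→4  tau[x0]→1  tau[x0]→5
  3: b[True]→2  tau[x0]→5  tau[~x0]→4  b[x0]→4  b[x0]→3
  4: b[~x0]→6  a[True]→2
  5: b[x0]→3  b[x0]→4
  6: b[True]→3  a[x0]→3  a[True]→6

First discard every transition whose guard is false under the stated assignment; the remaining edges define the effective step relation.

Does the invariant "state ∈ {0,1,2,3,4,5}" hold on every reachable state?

Safe = {0,1,2,3,4,5}
Reach set: {0,1,2,3,4,5}
  0: ok
  1: ok
  2: ok
  3: ok
  4: ok
  5: ok

Answer: INVARIANT HOLDS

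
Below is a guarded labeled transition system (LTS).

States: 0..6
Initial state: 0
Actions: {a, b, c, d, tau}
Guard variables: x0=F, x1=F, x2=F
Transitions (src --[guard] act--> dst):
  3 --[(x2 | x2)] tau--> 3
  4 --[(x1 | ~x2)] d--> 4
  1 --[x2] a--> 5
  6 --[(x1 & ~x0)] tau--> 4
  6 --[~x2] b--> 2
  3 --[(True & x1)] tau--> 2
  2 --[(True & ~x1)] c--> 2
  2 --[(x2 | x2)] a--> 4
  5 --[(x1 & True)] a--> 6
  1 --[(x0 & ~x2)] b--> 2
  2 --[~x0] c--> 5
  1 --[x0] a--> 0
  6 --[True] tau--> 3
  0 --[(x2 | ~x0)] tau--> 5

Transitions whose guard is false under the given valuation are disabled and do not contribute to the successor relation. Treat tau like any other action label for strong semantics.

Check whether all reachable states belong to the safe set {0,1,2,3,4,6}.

Safe = {0,1,2,3,4,6}
R = {0,5}
  0: ok
  5: VIOLATES
reach 5 via tau — violates

Answer: INVARIANT VIOLATED at state 5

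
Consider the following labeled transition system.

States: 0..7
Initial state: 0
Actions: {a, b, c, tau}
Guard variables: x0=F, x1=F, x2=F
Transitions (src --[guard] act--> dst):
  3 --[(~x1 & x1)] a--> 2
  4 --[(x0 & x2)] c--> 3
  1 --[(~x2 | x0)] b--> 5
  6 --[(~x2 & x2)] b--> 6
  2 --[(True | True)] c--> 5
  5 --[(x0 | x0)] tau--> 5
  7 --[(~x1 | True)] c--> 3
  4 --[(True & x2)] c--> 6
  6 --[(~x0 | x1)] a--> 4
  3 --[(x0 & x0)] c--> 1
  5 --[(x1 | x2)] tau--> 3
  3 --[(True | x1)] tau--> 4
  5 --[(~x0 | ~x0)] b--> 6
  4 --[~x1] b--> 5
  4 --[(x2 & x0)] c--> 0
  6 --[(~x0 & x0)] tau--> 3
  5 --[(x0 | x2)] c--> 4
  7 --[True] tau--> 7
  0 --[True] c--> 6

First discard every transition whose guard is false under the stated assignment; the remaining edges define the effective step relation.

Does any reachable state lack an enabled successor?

R = {0,4,5,6}
  0: c→6  [1 out]
  4: b→5  [1 out]
  5: b→6  [1 out]
  6: a→4  [1 out]

Answer: DEADLOCK-FREE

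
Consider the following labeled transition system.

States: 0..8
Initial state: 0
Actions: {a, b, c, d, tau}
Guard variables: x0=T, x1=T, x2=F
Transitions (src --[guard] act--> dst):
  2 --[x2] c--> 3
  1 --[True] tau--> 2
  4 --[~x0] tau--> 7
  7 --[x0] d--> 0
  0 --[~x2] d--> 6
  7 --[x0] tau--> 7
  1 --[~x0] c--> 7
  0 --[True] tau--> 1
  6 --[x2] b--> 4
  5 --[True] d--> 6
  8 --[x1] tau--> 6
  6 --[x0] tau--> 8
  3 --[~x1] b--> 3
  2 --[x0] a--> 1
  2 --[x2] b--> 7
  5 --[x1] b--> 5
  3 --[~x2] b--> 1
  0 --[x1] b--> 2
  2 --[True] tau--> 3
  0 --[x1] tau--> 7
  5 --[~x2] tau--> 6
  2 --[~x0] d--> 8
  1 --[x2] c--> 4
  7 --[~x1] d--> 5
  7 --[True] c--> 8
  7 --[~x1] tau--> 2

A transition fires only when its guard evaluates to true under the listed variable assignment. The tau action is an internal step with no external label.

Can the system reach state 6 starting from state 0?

16 transition(s) survive guard evaluation.
Layer 0: {0}
Layer 1: {1,2,6,7}  cumulative {0,1,2,6,7}
Layer 2: {3,8}  cumulative {0,1,2,3,6,7,8}
Reachable = {0,1,2,3,6,7,8}
witness 6: d

Answer: REACHABLE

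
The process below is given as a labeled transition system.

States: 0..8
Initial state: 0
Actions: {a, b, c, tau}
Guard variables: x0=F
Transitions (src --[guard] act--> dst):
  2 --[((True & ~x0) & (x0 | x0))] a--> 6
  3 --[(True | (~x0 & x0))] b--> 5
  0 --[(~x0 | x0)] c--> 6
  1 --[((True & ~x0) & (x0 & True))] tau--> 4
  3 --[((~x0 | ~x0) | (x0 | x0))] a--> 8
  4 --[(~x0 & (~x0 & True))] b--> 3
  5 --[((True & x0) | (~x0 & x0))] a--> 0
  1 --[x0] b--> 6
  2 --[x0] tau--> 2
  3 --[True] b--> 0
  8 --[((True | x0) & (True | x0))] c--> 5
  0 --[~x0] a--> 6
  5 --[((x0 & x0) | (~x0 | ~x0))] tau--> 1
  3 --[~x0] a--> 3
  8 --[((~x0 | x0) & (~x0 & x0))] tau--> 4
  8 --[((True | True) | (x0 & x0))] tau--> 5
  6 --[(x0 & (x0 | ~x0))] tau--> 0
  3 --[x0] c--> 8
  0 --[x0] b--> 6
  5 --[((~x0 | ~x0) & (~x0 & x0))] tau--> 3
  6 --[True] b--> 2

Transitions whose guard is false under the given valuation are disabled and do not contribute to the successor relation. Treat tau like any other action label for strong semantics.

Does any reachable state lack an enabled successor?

R = {0,2,6}
  0: a→6  c→6  [deg 2]
  2: ∅  [STUCK]
  6: b→2  [deg 1]
Path to 2: c·b

Answer: DEADLOCK at state 2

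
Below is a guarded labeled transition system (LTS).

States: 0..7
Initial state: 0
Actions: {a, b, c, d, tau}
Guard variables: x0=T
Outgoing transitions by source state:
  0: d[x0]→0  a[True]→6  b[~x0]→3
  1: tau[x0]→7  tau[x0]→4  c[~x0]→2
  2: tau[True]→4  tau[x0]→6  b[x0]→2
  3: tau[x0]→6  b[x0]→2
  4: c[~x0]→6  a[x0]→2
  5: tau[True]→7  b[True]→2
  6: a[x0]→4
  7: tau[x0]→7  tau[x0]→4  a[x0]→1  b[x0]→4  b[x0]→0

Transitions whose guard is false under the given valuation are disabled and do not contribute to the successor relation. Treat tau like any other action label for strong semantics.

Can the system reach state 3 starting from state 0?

Guard filter leaves 18 enabled edge(s).
depth 0: {0}
depth 1: {6}  total {0,6}
depth 2: {4}  total {0,4,6}
depth 3: {2}  total {0,2,4,6}
R = {0,2,4,6}

Answer: UNREACHABLE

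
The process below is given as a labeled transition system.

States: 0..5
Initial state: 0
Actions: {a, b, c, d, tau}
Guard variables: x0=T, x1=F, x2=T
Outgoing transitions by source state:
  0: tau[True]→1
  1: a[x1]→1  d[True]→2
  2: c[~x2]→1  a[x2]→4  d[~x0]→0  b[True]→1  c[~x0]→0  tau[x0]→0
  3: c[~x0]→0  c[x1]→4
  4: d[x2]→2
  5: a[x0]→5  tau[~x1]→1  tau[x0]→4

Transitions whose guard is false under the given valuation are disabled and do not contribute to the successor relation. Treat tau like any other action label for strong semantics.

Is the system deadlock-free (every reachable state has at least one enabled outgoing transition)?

Reachable = {0,1,2,4}
  0: tau→1  [1 exit(s)]
  1: d→2  [1 exit(s)]
  2: a→4  b→1  tau→0  [3 exit(s)]
  4: d→2  [1 exit(s)]

Answer: DEADLOCK-FREE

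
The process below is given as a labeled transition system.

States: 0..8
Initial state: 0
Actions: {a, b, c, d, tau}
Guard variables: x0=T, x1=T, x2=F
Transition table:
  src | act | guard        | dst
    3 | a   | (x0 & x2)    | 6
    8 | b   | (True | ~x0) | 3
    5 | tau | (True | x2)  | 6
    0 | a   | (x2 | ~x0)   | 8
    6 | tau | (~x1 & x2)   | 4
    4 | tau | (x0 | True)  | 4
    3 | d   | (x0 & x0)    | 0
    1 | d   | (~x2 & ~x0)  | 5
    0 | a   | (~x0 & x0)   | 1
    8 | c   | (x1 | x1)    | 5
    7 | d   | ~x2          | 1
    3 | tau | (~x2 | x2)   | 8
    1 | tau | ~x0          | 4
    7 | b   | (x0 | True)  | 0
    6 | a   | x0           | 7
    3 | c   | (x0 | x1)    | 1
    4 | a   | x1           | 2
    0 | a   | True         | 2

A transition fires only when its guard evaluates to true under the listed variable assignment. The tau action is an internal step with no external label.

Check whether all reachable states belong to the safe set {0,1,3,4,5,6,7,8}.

Safe = {0,1,3,4,5,6,7,8}
Reach set: {0,2}
  0: ok
  2: VIOLATES
counterexample path to 2: a

Answer: INVARIANT VIOLATED at state 2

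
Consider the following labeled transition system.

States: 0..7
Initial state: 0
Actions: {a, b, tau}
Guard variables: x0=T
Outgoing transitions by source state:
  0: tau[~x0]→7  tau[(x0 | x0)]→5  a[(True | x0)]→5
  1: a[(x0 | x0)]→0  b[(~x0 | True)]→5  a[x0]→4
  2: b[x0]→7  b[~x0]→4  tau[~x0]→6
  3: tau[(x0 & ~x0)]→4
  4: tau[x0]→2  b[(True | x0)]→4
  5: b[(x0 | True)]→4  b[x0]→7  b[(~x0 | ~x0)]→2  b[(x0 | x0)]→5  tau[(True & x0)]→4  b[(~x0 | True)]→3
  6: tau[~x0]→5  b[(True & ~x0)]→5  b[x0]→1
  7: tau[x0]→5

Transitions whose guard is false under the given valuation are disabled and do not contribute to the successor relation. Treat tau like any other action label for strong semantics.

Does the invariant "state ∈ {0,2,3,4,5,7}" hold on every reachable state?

Answer: INVARIANT HOLDS

Analysis:
Inv-set: {0,2,3,4,5,7}
R = {0,2,3,4,5,7}
  0: ✓
  2: ✓
  3: ✓
  4: ✓
  5: ✓
  7: ✓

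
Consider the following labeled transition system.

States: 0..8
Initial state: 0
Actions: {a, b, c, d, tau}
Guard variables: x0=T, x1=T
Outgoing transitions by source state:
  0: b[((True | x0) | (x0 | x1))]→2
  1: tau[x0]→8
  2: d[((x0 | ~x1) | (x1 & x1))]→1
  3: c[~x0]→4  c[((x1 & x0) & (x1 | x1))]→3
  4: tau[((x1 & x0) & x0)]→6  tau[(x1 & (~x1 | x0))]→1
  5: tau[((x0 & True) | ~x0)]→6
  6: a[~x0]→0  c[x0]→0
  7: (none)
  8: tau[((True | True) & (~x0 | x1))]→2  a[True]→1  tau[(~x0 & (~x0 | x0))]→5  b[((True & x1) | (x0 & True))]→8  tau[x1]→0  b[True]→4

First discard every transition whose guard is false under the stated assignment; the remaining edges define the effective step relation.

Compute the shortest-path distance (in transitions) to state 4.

Breadth-first toward 4:
  depth 0: {0}
  depth 1: {2}
  depth 2: {1}
  depth 3: {8}
  depth 4: {4}
depth(4)=4, e.g. b·d·tau·b

Answer: 4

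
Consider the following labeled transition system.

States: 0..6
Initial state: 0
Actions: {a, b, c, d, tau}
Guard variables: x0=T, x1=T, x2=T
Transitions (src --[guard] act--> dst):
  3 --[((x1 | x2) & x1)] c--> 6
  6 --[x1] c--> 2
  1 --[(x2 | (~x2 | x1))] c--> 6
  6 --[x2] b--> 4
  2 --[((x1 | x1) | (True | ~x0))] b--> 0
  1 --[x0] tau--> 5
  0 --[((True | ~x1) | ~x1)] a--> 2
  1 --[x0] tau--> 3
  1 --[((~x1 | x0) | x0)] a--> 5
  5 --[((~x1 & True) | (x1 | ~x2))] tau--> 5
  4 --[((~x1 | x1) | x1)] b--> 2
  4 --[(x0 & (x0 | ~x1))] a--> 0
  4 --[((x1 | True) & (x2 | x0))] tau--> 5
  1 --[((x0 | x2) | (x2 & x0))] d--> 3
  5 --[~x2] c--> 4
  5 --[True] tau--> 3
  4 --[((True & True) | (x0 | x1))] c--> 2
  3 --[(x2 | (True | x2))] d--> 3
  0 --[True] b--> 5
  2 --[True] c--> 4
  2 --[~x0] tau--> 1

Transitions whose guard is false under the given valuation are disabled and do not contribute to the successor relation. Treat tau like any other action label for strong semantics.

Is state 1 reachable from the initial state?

Guard filter leaves 19 enabled edge(s).
L0 = {0}
L1 = {2,5}  cumulative {0,2,5}
L2 = {3,4}  cumulative {0,2,3,4,5}
L3 = {6}  cumulative {0,2,3,4,5,6}
R = {0,2,3,4,5,6}

Answer: UNREACHABLE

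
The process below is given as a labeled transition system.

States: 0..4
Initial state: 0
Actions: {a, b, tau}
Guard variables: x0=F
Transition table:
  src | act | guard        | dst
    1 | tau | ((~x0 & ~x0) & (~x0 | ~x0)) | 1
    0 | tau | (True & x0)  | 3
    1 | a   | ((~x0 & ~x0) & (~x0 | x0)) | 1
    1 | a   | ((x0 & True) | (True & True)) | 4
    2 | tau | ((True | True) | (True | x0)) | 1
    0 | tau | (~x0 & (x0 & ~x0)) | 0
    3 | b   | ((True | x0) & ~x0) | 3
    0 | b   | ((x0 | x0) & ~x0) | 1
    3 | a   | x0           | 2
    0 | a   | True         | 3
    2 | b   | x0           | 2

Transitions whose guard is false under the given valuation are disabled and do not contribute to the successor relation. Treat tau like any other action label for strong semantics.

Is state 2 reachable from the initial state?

Answer: UNREACHABLE

Analysis:
After dropping false guards: 6 live edges.
L0 = {0}
L1 = {3}  now seen {0,3}
Reach set: {0,3}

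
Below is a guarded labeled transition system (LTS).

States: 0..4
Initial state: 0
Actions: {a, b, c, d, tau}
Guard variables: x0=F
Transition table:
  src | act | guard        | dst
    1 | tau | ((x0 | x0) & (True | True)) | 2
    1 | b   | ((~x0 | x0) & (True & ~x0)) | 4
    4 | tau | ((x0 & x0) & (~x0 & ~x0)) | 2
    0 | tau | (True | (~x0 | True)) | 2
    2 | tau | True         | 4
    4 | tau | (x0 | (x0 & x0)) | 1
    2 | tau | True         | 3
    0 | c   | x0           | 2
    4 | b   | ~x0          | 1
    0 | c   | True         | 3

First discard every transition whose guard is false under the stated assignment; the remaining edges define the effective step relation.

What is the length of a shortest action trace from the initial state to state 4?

Answer: 2

Working:
Breadth-first toward 4:
  Layer 0: {0}
  Layer 1: {2,3}
  Layer 2: {4}
first hit 4 at d=2 via tau·tau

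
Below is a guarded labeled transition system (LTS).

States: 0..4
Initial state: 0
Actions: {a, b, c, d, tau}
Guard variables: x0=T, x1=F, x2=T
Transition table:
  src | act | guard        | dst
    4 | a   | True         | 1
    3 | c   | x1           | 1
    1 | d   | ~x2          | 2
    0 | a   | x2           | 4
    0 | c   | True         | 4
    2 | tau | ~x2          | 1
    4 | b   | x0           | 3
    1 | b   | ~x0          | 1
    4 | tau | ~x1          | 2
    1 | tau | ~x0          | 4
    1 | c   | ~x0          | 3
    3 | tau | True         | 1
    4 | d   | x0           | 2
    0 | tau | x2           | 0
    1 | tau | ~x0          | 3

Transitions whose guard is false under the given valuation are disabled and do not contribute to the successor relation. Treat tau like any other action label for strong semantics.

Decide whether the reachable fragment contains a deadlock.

R = {0,1,2,3,4}
  0: a→4  c→4  tau→0  [3 out]
  1: ∅  [deadlock]
  2: ∅  [deadlock]
  3: tau→1  [1 out]
  4: a→1  b→3  d→2  tau→2  [4 out]
Path to 1: a·a

Answer: DEADLOCK at state 1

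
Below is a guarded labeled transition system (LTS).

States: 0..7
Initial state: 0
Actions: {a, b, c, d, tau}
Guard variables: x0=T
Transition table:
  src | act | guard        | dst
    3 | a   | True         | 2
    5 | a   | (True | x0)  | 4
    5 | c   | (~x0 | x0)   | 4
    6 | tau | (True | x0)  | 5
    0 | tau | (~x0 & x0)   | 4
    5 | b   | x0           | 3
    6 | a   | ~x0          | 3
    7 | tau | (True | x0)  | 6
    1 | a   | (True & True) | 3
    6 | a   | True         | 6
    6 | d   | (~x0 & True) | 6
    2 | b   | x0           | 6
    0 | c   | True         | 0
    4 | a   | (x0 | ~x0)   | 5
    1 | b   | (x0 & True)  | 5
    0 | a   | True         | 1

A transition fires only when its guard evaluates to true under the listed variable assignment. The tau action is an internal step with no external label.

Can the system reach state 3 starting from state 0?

After dropping false guards: 13 live edges.
L0 = {0}
L1 = {1}  total {0,1}
L2 = {3,5}  total {0,1,3,5}
L3 = {2,4}  total {0,1,2,3,4,5}
L4 = {6}  total {0,1,2,3,4,5,6}
Reach set: {0,1,2,3,4,5,6}
trace reaching 3: a·a

Answer: REACHABLE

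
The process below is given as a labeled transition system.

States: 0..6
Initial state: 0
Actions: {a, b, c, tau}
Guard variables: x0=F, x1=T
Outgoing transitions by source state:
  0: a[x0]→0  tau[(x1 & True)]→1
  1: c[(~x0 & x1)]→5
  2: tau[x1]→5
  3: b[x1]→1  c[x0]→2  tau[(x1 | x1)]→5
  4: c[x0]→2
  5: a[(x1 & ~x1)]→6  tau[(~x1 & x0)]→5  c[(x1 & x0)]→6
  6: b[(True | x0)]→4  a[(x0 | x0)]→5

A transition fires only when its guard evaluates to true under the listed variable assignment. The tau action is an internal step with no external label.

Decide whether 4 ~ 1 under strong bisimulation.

Compute ~ classes (split until stable):
  P[0] = {{0,1,2,3,4,5,6}}
  P[1] = {{0,2},{1},{3},{4,5},{6}}
  P[2] = {{0},{1},{2},{3},{4,5},{6}}
Fixed point at round 3; 6 class(es).
class of 4: {4,5}; class of 1: {1}

Answer: NOT BISIMILAR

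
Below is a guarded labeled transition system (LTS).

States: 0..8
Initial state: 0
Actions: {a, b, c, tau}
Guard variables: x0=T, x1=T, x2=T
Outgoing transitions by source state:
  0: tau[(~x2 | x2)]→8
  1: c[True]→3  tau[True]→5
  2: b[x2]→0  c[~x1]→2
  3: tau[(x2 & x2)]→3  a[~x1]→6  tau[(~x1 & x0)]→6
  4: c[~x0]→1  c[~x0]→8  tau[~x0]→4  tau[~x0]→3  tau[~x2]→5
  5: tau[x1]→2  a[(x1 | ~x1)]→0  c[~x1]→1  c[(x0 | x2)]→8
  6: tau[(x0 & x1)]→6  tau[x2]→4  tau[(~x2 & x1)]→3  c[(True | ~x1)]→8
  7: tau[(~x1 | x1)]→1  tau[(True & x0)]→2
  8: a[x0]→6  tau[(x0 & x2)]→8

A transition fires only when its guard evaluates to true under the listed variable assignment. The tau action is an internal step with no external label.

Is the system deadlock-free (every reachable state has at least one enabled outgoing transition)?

Answer: DEADLOCK at state 4

Trace:
Reach set: {0,4,6,8}
  0: tau→8  [1 out]
  4: ∅  [deadlock]
  6: c→8  tau→4  tau→6  [3 out]
  8: a→6  tau→8  [2 out]
trace reaching 4: tau·a·tau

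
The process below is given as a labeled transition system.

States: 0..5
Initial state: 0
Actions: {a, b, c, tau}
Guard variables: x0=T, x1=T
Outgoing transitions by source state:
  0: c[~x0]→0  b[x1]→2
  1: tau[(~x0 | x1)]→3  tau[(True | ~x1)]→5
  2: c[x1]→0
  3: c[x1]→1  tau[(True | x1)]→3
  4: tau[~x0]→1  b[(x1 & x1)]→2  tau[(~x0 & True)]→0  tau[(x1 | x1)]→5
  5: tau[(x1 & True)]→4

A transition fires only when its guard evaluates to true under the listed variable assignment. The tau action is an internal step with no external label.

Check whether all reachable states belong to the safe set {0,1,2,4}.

Answer: INVARIANT HOLDS

Analysis:
Inv-set: {0,1,2,4}
Reachable = {0,2}
  0: ✓
  2: ✓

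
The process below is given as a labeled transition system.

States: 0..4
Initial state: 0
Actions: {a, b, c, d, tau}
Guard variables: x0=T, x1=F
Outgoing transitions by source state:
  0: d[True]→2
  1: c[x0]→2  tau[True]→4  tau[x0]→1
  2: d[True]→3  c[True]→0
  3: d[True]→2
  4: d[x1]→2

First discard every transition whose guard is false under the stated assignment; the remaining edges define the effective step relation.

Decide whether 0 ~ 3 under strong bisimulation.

Bisimulation quotient by refinement:
  P[0] = {{0,1,2,3,4}}
  P[1] = {{0,3},{1},{2},{4}}
4 equivalence class(es) (converged in 2)
0∈{0,3}, 3∈{0,3}

Answer: BISIMILAR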